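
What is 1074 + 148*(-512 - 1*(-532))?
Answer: 4034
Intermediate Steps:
1074 + 148*(-512 - 1*(-532)) = 1074 + 148*(-512 + 532) = 1074 + 148*20 = 1074 + 2960 = 4034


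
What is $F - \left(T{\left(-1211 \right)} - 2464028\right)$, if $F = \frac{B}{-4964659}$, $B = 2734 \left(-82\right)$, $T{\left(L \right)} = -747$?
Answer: $\frac{12236767610913}{4964659} \approx 2.4648 \cdot 10^{6}$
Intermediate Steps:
$B = -224188$
$F = \frac{224188}{4964659}$ ($F = - \frac{224188}{-4964659} = \left(-224188\right) \left(- \frac{1}{4964659}\right) = \frac{224188}{4964659} \approx 0.045157$)
$F - \left(T{\left(-1211 \right)} - 2464028\right) = \frac{224188}{4964659} - \left(-747 - 2464028\right) = \frac{224188}{4964659} - -2464775 = \frac{224188}{4964659} + 2464775 = \frac{12236767610913}{4964659}$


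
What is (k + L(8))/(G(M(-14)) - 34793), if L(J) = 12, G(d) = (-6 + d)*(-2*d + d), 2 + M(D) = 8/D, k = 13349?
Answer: -654689/1705937 ≈ -0.38377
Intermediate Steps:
M(D) = -2 + 8/D
G(d) = -d*(-6 + d) (G(d) = (-6 + d)*(-d) = -d*(-6 + d))
(k + L(8))/(G(M(-14)) - 34793) = (13349 + 12)/((-2 + 8/(-14))*(6 - (-2 + 8/(-14))) - 34793) = 13361/((-2 + 8*(-1/14))*(6 - (-2 + 8*(-1/14))) - 34793) = 13361/((-2 - 4/7)*(6 - (-2 - 4/7)) - 34793) = 13361/(-18*(6 - 1*(-18/7))/7 - 34793) = 13361/(-18*(6 + 18/7)/7 - 34793) = 13361/(-18/7*60/7 - 34793) = 13361/(-1080/49 - 34793) = 13361/(-1705937/49) = 13361*(-49/1705937) = -654689/1705937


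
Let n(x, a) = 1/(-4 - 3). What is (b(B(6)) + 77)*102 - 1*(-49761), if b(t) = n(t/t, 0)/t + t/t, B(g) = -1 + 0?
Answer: 404121/7 ≈ 57732.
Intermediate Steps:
n(x, a) = -⅐ (n(x, a) = 1/(-7) = -⅐)
B(g) = -1
b(t) = 1 - 1/(7*t) (b(t) = -1/(7*t) + t/t = -1/(7*t) + 1 = 1 - 1/(7*t))
(b(B(6)) + 77)*102 - 1*(-49761) = ((-⅐ - 1)/(-1) + 77)*102 - 1*(-49761) = (-1*(-8/7) + 77)*102 + 49761 = (8/7 + 77)*102 + 49761 = (547/7)*102 + 49761 = 55794/7 + 49761 = 404121/7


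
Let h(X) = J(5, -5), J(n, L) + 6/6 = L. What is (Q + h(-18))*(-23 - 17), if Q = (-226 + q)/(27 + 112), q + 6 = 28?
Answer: 41520/139 ≈ 298.71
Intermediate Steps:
q = 22 (q = -6 + 28 = 22)
J(n, L) = -1 + L
h(X) = -6 (h(X) = -1 - 5 = -6)
Q = -204/139 (Q = (-226 + 22)/(27 + 112) = -204/139 ≈ -1.4676)
(Q + h(-18))*(-23 - 17) = (-204/139 - 6)*(-23 - 17) = -1038/139*(-40) = 41520/139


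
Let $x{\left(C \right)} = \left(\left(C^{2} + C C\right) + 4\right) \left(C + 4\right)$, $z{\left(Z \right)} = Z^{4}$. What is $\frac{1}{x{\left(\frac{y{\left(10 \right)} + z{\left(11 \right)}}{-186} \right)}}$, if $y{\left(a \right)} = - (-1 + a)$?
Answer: $- \frac{27}{24959872} \approx -1.0817 \cdot 10^{-6}$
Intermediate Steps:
$y{\left(a \right)} = 1 - a$
$x{\left(C \right)} = \left(4 + C\right) \left(4 + 2 C^{2}\right)$ ($x{\left(C \right)} = \left(\left(C^{2} + C^{2}\right) + 4\right) \left(4 + C\right) = \left(2 C^{2} + 4\right) \left(4 + C\right) = \left(4 + 2 C^{2}\right) \left(4 + C\right) = \left(4 + C\right) \left(4 + 2 C^{2}\right)$)
$\frac{1}{x{\left(\frac{y{\left(10 \right)} + z{\left(11 \right)}}{-186} \right)}} = \frac{1}{16 + 2 \left(\frac{\left(1 - 10\right) + 11^{4}}{-186}\right)^{3} + 4 \frac{\left(1 - 10\right) + 11^{4}}{-186} + 8 \left(\frac{\left(1 - 10\right) + 11^{4}}{-186}\right)^{2}} = \frac{1}{16 + 2 \left(\left(\left(1 - 10\right) + 14641\right) \left(- \frac{1}{186}\right)\right)^{3} + 4 \left(\left(1 - 10\right) + 14641\right) \left(- \frac{1}{186}\right) + 8 \left(\left(\left(1 - 10\right) + 14641\right) \left(- \frac{1}{186}\right)\right)^{2}} = \frac{1}{16 + 2 \left(\left(-9 + 14641\right) \left(- \frac{1}{186}\right)\right)^{3} + 4 \left(-9 + 14641\right) \left(- \frac{1}{186}\right) + 8 \left(\left(-9 + 14641\right) \left(- \frac{1}{186}\right)\right)^{2}} = \frac{1}{16 + 2 \left(14632 \left(- \frac{1}{186}\right)\right)^{3} + 4 \cdot 14632 \left(- \frac{1}{186}\right) + 8 \left(14632 \left(- \frac{1}{186}\right)\right)^{2}} = \frac{1}{16 + 2 \left(- \frac{236}{3}\right)^{3} + 4 \left(- \frac{236}{3}\right) + 8 \left(- \frac{236}{3}\right)^{2}} = \frac{1}{16 + 2 \left(- \frac{13144256}{27}\right) - \frac{944}{3} + 8 \cdot \frac{55696}{9}} = \frac{1}{16 - \frac{26288512}{27} - \frac{944}{3} + \frac{445568}{9}} = \frac{1}{- \frac{24959872}{27}} = - \frac{27}{24959872}$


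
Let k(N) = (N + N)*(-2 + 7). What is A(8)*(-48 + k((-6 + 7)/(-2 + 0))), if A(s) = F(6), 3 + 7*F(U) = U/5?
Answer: 477/35 ≈ 13.629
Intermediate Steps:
F(U) = -3/7 + U/35 (F(U) = -3/7 + (U/5)/7 = -3/7 + U/35)
A(s) = -9/35 (A(s) = -3/7 + (1/35)*6 = -3/7 + 6/35 = -9/35)
k(N) = 10*N (k(N) = (2*N)*5 = 10*N)
A(8)*(-48 + k((-6 + 7)/(-2 + 0))) = -9*(-48 + 10*((-6 + 7)/(-2 + 0)))/35 = -9*(-48 + 10*(1/(-2)))/35 = -9*(-48 + 10*(1*(-½)))/35 = -9*(-48 + 10*(-½))/35 = -9*(-48 - 5)/35 = -9/35*(-53) = 477/35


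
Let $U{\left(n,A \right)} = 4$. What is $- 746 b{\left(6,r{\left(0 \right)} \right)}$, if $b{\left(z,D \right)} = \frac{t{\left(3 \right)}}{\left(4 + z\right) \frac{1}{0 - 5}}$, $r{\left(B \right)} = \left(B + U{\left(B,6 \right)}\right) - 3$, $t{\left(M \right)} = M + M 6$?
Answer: $7833$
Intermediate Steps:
$t{\left(M \right)} = 7 M$ ($t{\left(M \right)} = M + 6 M = 7 M$)
$r{\left(B \right)} = 1 + B$ ($r{\left(B \right)} = \left(B + 4\right) - 3 = \left(4 + B\right) - 3 = 1 + B$)
$b{\left(z,D \right)} = \frac{21}{- \frac{4}{5} - \frac{z}{5}}$ ($b{\left(z,D \right)} = \frac{7 \cdot 3}{\left(4 + z\right) \frac{1}{0 - 5}} = \frac{21}{\left(4 + z\right) \frac{1}{-5}} = \frac{21}{\left(4 + z\right) \left(- \frac{1}{5}\right)} = \frac{21}{- \frac{4}{5} - \frac{z}{5}}$)
$- 746 b{\left(6,r{\left(0 \right)} \right)} = - 746 \left(- \frac{105}{4 + 6}\right) = - 746 \left(- \frac{105}{10}\right) = - 746 \left(\left(-105\right) \frac{1}{10}\right) = \left(-746\right) \left(- \frac{21}{2}\right) = 7833$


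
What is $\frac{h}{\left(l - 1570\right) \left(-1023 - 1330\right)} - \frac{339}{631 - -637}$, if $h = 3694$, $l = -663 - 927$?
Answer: $- \frac{157246483}{589261790} \approx -0.26685$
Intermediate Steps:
$l = -1590$
$\frac{h}{\left(l - 1570\right) \left(-1023 - 1330\right)} - \frac{339}{631 - -637} = \frac{3694}{\left(-1590 - 1570\right) \left(-1023 - 1330\right)} - \frac{339}{631 - -637} = \frac{3694}{\left(-3160\right) \left(-2353\right)} - \frac{339}{631 + 637} = \frac{3694}{7435480} - \frac{339}{1268} = 3694 \cdot \frac{1}{7435480} - \frac{339}{1268} = \frac{1847}{3717740} - \frac{339}{1268} = - \frac{157246483}{589261790}$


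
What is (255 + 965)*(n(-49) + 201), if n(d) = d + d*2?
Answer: 65880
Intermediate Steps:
n(d) = 3*d (n(d) = d + 2*d = 3*d)
(255 + 965)*(n(-49) + 201) = (255 + 965)*(3*(-49) + 201) = 1220*(-147 + 201) = 1220*54 = 65880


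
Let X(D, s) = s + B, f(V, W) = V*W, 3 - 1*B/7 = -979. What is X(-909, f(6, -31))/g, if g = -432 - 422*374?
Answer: -1672/39565 ≈ -0.042260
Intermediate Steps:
B = 6874 (B = 21 - 7*(-979) = 21 + 6853 = 6874)
X(D, s) = 6874 + s (X(D, s) = s + 6874 = 6874 + s)
g = -158260 (g = -432 - 157828 = -158260)
X(-909, f(6, -31))/g = (6874 + 6*(-31))/(-158260) = (6874 - 186)*(-1/158260) = 6688*(-1/158260) = -1672/39565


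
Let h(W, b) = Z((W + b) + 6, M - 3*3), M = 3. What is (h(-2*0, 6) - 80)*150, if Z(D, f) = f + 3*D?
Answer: -7500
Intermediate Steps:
h(W, b) = 12 + 3*W + 3*b (h(W, b) = (3 - 3*3) + 3*((W + b) + 6) = (3 - 9) + 3*(6 + W + b) = -6 + (18 + 3*W + 3*b) = 12 + 3*W + 3*b)
(h(-2*0, 6) - 80)*150 = ((12 + 3*(-2*0) + 3*6) - 80)*150 = ((12 + 3*0 + 18) - 80)*150 = ((12 + 0 + 18) - 80)*150 = (30 - 80)*150 = -50*150 = -7500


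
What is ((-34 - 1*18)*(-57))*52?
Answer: 154128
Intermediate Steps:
((-34 - 1*18)*(-57))*52 = ((-34 - 18)*(-57))*52 = -52*(-57)*52 = 2964*52 = 154128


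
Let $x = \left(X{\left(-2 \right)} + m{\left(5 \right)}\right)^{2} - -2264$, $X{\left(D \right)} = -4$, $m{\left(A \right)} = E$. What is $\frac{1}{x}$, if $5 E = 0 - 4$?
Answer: $\frac{25}{57176} \approx 0.00043725$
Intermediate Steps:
$E = - \frac{4}{5}$ ($E = \frac{0 - 4}{5} = \frac{1}{5} \left(-4\right) = - \frac{4}{5} \approx -0.8$)
$m{\left(A \right)} = - \frac{4}{5}$
$x = \frac{57176}{25}$ ($x = \left(-4 - \frac{4}{5}\right)^{2} - -2264 = \left(- \frac{24}{5}\right)^{2} + 2264 = \frac{576}{25} + 2264 = \frac{57176}{25} \approx 2287.0$)
$\frac{1}{x} = \frac{1}{\frac{57176}{25}} = \frac{25}{57176}$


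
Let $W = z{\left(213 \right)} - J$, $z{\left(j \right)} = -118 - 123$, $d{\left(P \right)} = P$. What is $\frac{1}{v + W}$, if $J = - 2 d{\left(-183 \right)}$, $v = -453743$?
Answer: $- \frac{1}{454350} \approx -2.2009 \cdot 10^{-6}$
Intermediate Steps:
$z{\left(j \right)} = -241$ ($z{\left(j \right)} = -118 - 123 = -241$)
$J = 366$ ($J = \left(-2\right) \left(-183\right) = 366$)
$W = -607$ ($W = -241 - 366 = -607$)
$\frac{1}{v + W} = \frac{1}{-453743 - 607} = \frac{1}{-454350} = - \frac{1}{454350}$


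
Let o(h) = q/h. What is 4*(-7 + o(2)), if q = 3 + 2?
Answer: -18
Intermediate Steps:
q = 5
o(h) = 5/h
4*(-7 + o(2)) = 4*(-7 + 5/2) = 4*(-9/2) = -18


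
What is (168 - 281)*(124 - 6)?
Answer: -13334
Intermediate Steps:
(168 - 281)*(124 - 6) = -113*118 = -13334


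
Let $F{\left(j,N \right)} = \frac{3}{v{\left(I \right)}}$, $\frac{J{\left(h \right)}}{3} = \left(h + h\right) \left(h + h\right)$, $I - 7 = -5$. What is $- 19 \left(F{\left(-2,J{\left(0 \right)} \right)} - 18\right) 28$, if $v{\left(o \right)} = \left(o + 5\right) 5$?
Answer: $\frac{47652}{5} \approx 9530.4$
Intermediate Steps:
$I = 2$ ($I = 7 - 5 = 2$)
$v{\left(o \right)} = 25 + 5 o$ ($v{\left(o \right)} = \left(5 + o\right) 5 = 25 + 5 o$)
$J{\left(h \right)} = 12 h^{2}$ ($J{\left(h \right)} = 3 \left(h + h\right) \left(h + h\right) = 3 \cdot 2 h 2 h = 3 \cdot 4 h^{2} = 12 h^{2}$)
$F{\left(j,N \right)} = \frac{3}{35}$ ($F{\left(j,N \right)} = \frac{3}{25 + 5 \cdot 2} = \frac{3}{25 + 10} = \frac{3}{35}$)
$- 19 \left(F{\left(-2,J{\left(0 \right)} \right)} - 18\right) 28 = - 19 \left(\frac{3}{35} - 18\right) 28 = \left(-19\right) \left(- \frac{627}{35}\right) 28 = \frac{11913}{35} \cdot 28 = \frac{47652}{5}$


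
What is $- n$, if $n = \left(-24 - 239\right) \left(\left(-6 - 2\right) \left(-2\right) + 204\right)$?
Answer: $57860$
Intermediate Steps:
$n = -57860$ ($n = - 263 \left(\left(-8\right) \left(-2\right) + 204\right) = - 263 \left(16 + 204\right) = \left(-263\right) 220 = -57860$)
$- n = \left(-1\right) \left(-57860\right) = 57860$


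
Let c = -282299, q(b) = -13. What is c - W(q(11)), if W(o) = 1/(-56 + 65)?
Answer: -2540692/9 ≈ -2.8230e+5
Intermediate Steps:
W(o) = 1/9
c - W(q(11)) = -282299 - 1*1/9 = -282299 - 1/9 = -2540692/9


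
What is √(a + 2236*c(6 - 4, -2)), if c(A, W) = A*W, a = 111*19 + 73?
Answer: 7*I*√138 ≈ 82.231*I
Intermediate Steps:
a = 2182 (a = 2109 + 73 = 2182)
√(a + 2236*c(6 - 4, -2)) = √(2182 + 2236*((6 - 4)*(-2))) = √(2182 + 2236*(2*(-2))) = √(2182 + 2236*(-4)) = √(2182 - 8944) = √(-6762) = 7*I*√138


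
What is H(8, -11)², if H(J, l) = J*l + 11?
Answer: 5929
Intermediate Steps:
H(J, l) = 11 + J*l
H(8, -11)² = (11 + 8*(-11))² = (11 - 88)² = (-77)² = 5929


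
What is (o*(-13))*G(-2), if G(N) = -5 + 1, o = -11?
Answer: -572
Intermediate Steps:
G(N) = -4
(o*(-13))*G(-2) = -11*(-13)*(-4) = 143*(-4) = -572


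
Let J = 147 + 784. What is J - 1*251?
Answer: 680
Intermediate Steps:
J = 931
J - 1*251 = 931 - 1*251 = 931 - 251 = 680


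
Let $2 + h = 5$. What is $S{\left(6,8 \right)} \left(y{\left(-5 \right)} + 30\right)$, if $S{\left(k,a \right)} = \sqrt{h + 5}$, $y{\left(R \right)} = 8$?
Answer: $76 \sqrt{2} \approx 107.48$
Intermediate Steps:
$h = 3$ ($h = -2 + 5 = 3$)
$S{\left(k,a \right)} = 2 \sqrt{2}$ ($S{\left(k,a \right)} = \sqrt{3 + 5} = \sqrt{8} = 2 \sqrt{2}$)
$S{\left(6,8 \right)} \left(y{\left(-5 \right)} + 30\right) = 2 \sqrt{2} \left(8 + 30\right) = 2 \sqrt{2} \cdot 38 = 76 \sqrt{2}$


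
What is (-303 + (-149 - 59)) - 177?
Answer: -688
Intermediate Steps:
(-303 + (-149 - 59)) - 177 = (-303 - 208) - 177 = -511 - 177 = -688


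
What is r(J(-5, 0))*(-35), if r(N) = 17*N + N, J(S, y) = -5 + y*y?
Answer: 3150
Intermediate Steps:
J(S, y) = -5 + y²
r(N) = 18*N
r(J(-5, 0))*(-35) = (18*(-5 + 0²))*(-35) = (18*(-5 + 0))*(-35) = (18*(-5))*(-35) = -90*(-35) = 3150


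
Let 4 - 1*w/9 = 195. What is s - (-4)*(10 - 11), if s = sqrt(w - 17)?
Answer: -4 + 2*I*sqrt(434) ≈ -4.0 + 41.665*I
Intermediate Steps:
w = -1719 (w = 36 - 9*195 = 36 - 1755 = -1719)
s = 2*I*sqrt(434) (s = sqrt(-1719 - 17) = sqrt(-1736) = 2*I*sqrt(434) ≈ 41.665*I)
s - (-4)*(10 - 11) = 2*I*sqrt(434) - (-4)*(10 - 11) = 2*I*sqrt(434) - (-4)*(-1) = 2*I*sqrt(434) - 1*4 = 2*I*sqrt(434) - 4 = -4 + 2*I*sqrt(434)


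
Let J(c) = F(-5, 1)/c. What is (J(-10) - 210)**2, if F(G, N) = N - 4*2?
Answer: 4380649/100 ≈ 43807.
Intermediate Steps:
F(G, N) = -8 + N (F(G, N) = N - 8 = -8 + N)
J(c) = -7/c (J(c) = (-8 + 1)/c = -7/c)
(J(-10) - 210)**2 = (-7/(-10) - 210)**2 = (-7*(-1/10) - 210)**2 = (7/10 - 210)**2 = (-2093/10)**2 = 4380649/100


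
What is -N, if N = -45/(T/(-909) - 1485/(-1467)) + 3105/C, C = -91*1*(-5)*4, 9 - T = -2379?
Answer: -858518433/29030092 ≈ -29.573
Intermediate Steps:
T = 2388 (T = 9 - 1*(-2379) = 9 + 2379 = 2388)
C = 1820 (C = -(-455)*4 = -91*(-20) = 1820)
N = 858518433/29030092 (N = -45/(2388/(-909) - 1485/(-1467)) + 3105/1820 = -45/(2388*(-1/909) - 1485*(-1/1467)) + 3105*(1/1820) = -45/(-796/303 + 165/163) + 621/364 = -45/(-79753/49389) + 621/364 = -45*(-49389/79753) + 621/364 = 2222505/79753 + 621/364 = 858518433/29030092 ≈ 29.573)
-N = -1*858518433/29030092 = -858518433/29030092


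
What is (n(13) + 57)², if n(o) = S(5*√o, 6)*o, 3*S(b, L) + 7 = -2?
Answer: 324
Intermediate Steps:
S(b, L) = -3 (S(b, L) = -7/3 + (⅓)*(-2) = -7/3 - ⅔ = -3)
n(o) = -3*o
(n(13) + 57)² = (-3*13 + 57)² = (-39 + 57)² = 18² = 324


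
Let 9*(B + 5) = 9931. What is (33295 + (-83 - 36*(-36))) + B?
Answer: 320458/9 ≈ 35606.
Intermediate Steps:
B = 9886/9 (B = -5 + (⅑)*9931 = -5 + 9931/9 = 9886/9 ≈ 1098.4)
(33295 + (-83 - 36*(-36))) + B = (33295 + (-83 - 36*(-36))) + 9886/9 = (33295 + (-83 + 1296)) + 9886/9 = (33295 + 1213) + 9886/9 = 34508 + 9886/9 = 320458/9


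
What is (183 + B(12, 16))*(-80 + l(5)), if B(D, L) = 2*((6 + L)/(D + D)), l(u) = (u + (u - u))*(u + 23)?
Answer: 11090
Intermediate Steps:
l(u) = u*(23 + u) (l(u) = (u + 0)*(23 + u) = u*(23 + u))
B(D, L) = (6 + L)/D (B(D, L) = 2*((6 + L)/((2*D))) = 2*((6 + L)*(1/(2*D))) = 2*((6 + L)/(2*D)) = (6 + L)/D)
(183 + B(12, 16))*(-80 + l(5)) = (183 + (6 + 16)/12)*(-80 + 5*(23 + 5)) = (183 + (1/12)*22)*(-80 + 5*28) = (183 + 11/6)*(-80 + 140) = (1109/6)*60 = 11090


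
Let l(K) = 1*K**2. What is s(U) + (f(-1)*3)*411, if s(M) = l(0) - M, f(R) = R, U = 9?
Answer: -1242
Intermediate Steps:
l(K) = K**2
s(M) = -M (s(M) = 0**2 - M = 0 - M = -M)
s(U) + (f(-1)*3)*411 = -1*9 - 1*3*411 = -9 - 3*411 = -9 - 1233 = -1242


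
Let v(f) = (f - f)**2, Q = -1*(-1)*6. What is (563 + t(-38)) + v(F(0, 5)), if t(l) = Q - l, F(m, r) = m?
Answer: 607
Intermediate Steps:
Q = 6 (Q = 1*6 = 6)
v(f) = 0 (v(f) = 0**2 = 0)
t(l) = 6 - l
(563 + t(-38)) + v(F(0, 5)) = (563 + (6 - 1*(-38))) + 0 = (563 + (6 + 38)) + 0 = (563 + 44) + 0 = 607 + 0 = 607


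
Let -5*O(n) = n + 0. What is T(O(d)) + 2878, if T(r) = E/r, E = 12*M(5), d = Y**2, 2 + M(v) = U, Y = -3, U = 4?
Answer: 8594/3 ≈ 2864.7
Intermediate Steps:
M(v) = 2 (M(v) = -2 + 4 = 2)
d = 9 (d = (-3)**2 = 9)
E = 24 (E = 12*2 = 24)
O(n) = -n/5 (O(n) = -(n + 0)/5 = -n/5)
T(r) = 24/r
T(O(d)) + 2878 = 24/((-1/5*9)) + 2878 = 24/(-9/5) + 2878 = 24*(-5/9) + 2878 = -40/3 + 2878 = 8594/3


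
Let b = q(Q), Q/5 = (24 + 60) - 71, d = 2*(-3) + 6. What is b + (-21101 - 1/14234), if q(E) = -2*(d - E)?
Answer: -298501215/14234 ≈ -20971.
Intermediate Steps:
d = 0 (d = -6 + 6 = 0)
Q = 65 (Q = 5*((24 + 60) - 71) = 5*(84 - 71) = 5*13 = 65)
q(E) = 2*E (q(E) = -2*(0 - E) = -(-2)*E = 2*E)
b = 130 (b = 2*65 = 130)
b + (-21101 - 1/14234) = 130 + (-21101 - 1/14234) = 130 - 300351635/14234 = -298501215/14234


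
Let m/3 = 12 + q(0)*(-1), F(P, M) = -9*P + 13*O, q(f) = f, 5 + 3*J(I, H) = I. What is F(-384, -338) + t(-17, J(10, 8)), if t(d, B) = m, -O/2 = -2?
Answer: 3544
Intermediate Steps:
O = 4 (O = -2*(-2) = 4)
J(I, H) = -5/3 + I/3
F(P, M) = 52 - 9*P (F(P, M) = -9*P + 13*4 = -9*P + 52 = 52 - 9*P)
m = 36 (m = 3*(12 + 0*(-1)) = 3*(12 + 0) = 3*12 = 36)
t(d, B) = 36
F(-384, -338) + t(-17, J(10, 8)) = (52 - 9*(-384)) + 36 = (52 + 3456) + 36 = 3508 + 36 = 3544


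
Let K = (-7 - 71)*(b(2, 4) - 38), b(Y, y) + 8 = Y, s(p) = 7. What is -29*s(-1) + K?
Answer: 3229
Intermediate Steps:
b(Y, y) = -8 + Y
K = 3432 (K = (-7 - 71)*((-8 + 2) - 38) = -78*(-6 - 38) = -78*(-44) = 3432)
-29*s(-1) + K = -29*7 + 3432 = -203 + 3432 = 3229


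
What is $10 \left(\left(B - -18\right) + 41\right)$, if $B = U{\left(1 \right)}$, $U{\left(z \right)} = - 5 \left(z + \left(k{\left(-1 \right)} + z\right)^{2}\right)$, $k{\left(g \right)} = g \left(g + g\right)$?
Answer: $90$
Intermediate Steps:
$k{\left(g \right)} = 2 g^{2}$ ($k{\left(g \right)} = g 2 g = 2 g^{2}$)
$U{\left(z \right)} = - 5 z - 5 \left(2 + z\right)^{2}$ ($U{\left(z \right)} = - 5 \left(z + \left(2 \left(-1\right)^{2} + z\right)^{2}\right) = - 5 \left(z + \left(2 \cdot 1 + z\right)^{2}\right) = - 5 \left(z + \left(2 + z\right)^{2}\right) = - 5 z - 5 \left(2 + z\right)^{2}$)
$B = -50$ ($B = \left(-5\right) 1 - 5 \left(2 + 1\right)^{2} = -5 - 5 \cdot 3^{2} = -5 - 45 = -50$)
$10 \left(\left(B - -18\right) + 41\right) = 10 \left(\left(-50 - -18\right) + 41\right) = 10 \left(\left(-50 + 18\right) + 41\right) = 10 \left(-32 + 41\right) = 10 \cdot 9 = 90$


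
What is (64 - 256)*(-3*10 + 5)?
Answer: 4800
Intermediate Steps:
(64 - 256)*(-3*10 + 5) = -192*(-30 + 5) = -192*(-25) = 4800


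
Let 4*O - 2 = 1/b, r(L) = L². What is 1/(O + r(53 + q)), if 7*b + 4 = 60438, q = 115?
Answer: 241736/6822877739 ≈ 3.5430e-5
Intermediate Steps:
b = 60434/7 (b = -4/7 + (⅐)*60438 = -4/7 + 8634 = 60434/7 ≈ 8633.4)
O = 120875/241736 (O = ½ + 1/(4*(60434/7)) = ½ + (¼)*(7/60434) = ½ + 7/241736 = 120875/241736 ≈ 0.50003)
1/(O + r(53 + q)) = 1/(120875/241736 + (53 + 115)²) = 1/(120875/241736 + 168²) = 1/(120875/241736 + 28224) = 1/(6822877739/241736) = 241736/6822877739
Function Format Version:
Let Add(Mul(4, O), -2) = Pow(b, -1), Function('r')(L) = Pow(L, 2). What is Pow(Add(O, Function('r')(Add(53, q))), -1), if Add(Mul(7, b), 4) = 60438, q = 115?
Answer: Rational(241736, 6822877739) ≈ 3.5430e-5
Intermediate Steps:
b = Rational(60434, 7) (b = Add(Rational(-4, 7), Mul(Rational(1, 7), 60438)) = Add(Rational(-4, 7), 8634) = Rational(60434, 7) ≈ 8633.4)
O = Rational(120875, 241736) (O = Add(Rational(1, 2), Mul(Rational(1, 4), Pow(Rational(60434, 7), -1))) = Add(Rational(1, 2), Mul(Rational(1, 4), Rational(7, 60434))) = Add(Rational(1, 2), Rational(7, 241736)) = Rational(120875, 241736) ≈ 0.50003)
Pow(Add(O, Function('r')(Add(53, q))), -1) = Pow(Add(Rational(120875, 241736), Pow(Add(53, 115), 2)), -1) = Pow(Add(Rational(120875, 241736), Pow(168, 2)), -1) = Pow(Add(Rational(120875, 241736), 28224), -1) = Pow(Rational(6822877739, 241736), -1) = Rational(241736, 6822877739)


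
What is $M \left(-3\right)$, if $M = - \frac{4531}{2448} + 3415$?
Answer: $- \frac{8355389}{816} \approx -10239.0$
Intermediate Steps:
$M = \frac{8355389}{2448}$ ($M = \left(-4531\right) \frac{1}{2448} + 3415 = - \frac{4531}{2448} + 3415 = \frac{8355389}{2448} \approx 3413.1$)
$M \left(-3\right) = \frac{8355389}{2448} \left(-3\right) = - \frac{8355389}{816}$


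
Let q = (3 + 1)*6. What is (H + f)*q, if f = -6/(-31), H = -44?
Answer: -32592/31 ≈ -1051.4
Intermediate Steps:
f = 6/31 (f = -6*(-1/31) = 6/31 ≈ 0.19355)
q = 24 (q = 4*6 = 24)
(H + f)*q = (-44 + 6/31)*24 = -1358/31*24 = -32592/31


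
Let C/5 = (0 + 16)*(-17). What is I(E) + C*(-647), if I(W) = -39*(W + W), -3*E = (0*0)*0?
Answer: 879920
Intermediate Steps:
E = 0 (E = -0*0*0/3 = -0*0 = -⅓*0 = 0)
C = -1360 (C = 5*((0 + 16)*(-17)) = 5*(16*(-17)) = 5*(-272) = -1360)
I(W) = -78*W
I(E) + C*(-647) = -78*0 - 1360*(-647) = 0 + 879920 = 879920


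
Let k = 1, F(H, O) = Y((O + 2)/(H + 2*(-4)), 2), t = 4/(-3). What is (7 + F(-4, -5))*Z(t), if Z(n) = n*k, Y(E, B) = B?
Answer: -12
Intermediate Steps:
t = -4/3 (t = 4*(-⅓) = -4/3 ≈ -1.3333)
F(H, O) = 2
Z(n) = n (Z(n) = n*1 = n)
(7 + F(-4, -5))*Z(t) = (7 + 2)*(-4/3) = 9*(-4/3) = -12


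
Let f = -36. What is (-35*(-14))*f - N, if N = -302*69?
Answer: 3198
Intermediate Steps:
N = -20838
(-35*(-14))*f - N = -35*(-14)*(-36) - 1*(-20838) = 490*(-36) + 20838 = -17640 + 20838 = 3198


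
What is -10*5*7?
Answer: -350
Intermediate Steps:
-10*5*7 = -50*7 = -350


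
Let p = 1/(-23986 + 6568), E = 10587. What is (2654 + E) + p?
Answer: 230631737/17418 ≈ 13241.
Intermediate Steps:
p = -1/17418 (p = 1/(-17418) = -1/17418 ≈ -5.7412e-5)
(2654 + E) + p = (2654 + 10587) - 1/17418 = 13241 - 1/17418 = 230631737/17418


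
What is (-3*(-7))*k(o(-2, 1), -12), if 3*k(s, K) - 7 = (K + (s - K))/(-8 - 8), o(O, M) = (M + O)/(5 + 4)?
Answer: 7063/144 ≈ 49.049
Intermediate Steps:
o(O, M) = M/9 + O/9 (o(O, M) = (M + O)/9 = (M + O)*(⅑) = M/9 + O/9)
k(s, K) = 7/3 - s/48 (k(s, K) = 7/3 + ((K + (s - K))/(-8 - 8))/3 = 7/3 + (s/(-16))/3 = 7/3 + (s*(-1/16))/3 = 7/3 + (-s/16)/3 = 7/3 - s/48)
(-3*(-7))*k(o(-2, 1), -12) = (-3*(-7))*(7/3 - ((⅑)*1 + (⅑)*(-2))/48) = 21*(7/3 - (⅑ - 2/9)/48) = 21*(7/3 - 1/48*(-⅑)) = 21*(7/3 + 1/432) = 21*(1009/432) = 7063/144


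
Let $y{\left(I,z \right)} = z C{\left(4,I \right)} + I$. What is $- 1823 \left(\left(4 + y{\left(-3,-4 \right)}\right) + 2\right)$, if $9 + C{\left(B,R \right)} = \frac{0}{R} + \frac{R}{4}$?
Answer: $-76566$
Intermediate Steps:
$C{\left(B,R \right)} = -9 + \frac{R}{4}$ ($C{\left(B,R \right)} = -9 + \left(\frac{0}{R} + \frac{R}{4}\right) = -9 + \left(0 + R \frac{1}{4}\right) = -9 + \left(0 + \frac{R}{4}\right) = -9 + \frac{R}{4}$)
$y{\left(I,z \right)} = I + z \left(-9 + \frac{I}{4}\right)$ ($y{\left(I,z \right)} = z \left(-9 + \frac{I}{4}\right) + I = I + z \left(-9 + \frac{I}{4}\right)$)
$- 1823 \left(\left(4 + y{\left(-3,-4 \right)}\right) + 2\right) = - 1823 \left(\left(4 - \left(3 + 1 \left(-36 - 3\right)\right)\right) + 2\right) = - 1823 \left(\left(4 - \left(3 + 1 \left(-39\right)\right)\right) + 2\right) = - 1823 \left(\left(4 + \left(-3 + 39\right)\right) + 2\right) = - 1823 \left(\left(4 + 36\right) + 2\right) = - 1823 \left(40 + 2\right) = \left(-1823\right) 42 = -76566$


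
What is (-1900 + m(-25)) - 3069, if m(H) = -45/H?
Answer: -24836/5 ≈ -4967.2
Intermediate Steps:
(-1900 + m(-25)) - 3069 = (-1900 - 45/(-25)) - 3069 = (-1900 - 45*(-1/25)) - 3069 = (-1900 + 9/5) - 3069 = -9491/5 - 3069 = -24836/5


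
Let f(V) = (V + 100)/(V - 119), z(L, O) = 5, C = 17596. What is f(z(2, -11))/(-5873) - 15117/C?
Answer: -240936107/280497836 ≈ -0.85896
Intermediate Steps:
f(V) = (100 + V)/(-119 + V)
f(z(2, -11))/(-5873) - 15117/C = ((100 + 5)/(-119 + 5))/(-5873) - 15117/17596 = (105/(-114))*(-1/5873) - 15117*1/17596 = -1/114*105*(-1/5873) - 15117/17596 = -35/38*(-1/5873) - 15117/17596 = 5/31882 - 15117/17596 = -240936107/280497836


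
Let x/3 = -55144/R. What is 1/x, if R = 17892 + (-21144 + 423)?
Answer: 943/55144 ≈ 0.017101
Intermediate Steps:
R = -2829 (R = 17892 - 20721 = -2829)
x = 55144/943 (x = 3*(-55144/(-2829)) = 3*(-55144*(-1/2829)) = 3*(55144/2829) = 55144/943 ≈ 58.477)
1/x = 1/(55144/943) = 943/55144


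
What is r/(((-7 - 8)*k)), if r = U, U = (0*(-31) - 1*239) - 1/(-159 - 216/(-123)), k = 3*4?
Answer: 385198/290115 ≈ 1.3277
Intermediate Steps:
k = 12
U = -1540792/6447 (U = (0 - 239) - 1/(-159 - 216*(-1/123)) = -239 - 1/(-159 + 72/41) = -239 - 1/(-6447/41) = -239 - 1*(-41/6447) = -239 + 41/6447 = -1540792/6447 ≈ -238.99)
r = -1540792/6447 ≈ -238.99
r/(((-7 - 8)*k)) = -1540792*1/(12*(-7 - 8))/6447 = -1540792/(6447*((-15*12))) = -1540792/6447/(-180) = -1540792/6447*(-1/180) = 385198/290115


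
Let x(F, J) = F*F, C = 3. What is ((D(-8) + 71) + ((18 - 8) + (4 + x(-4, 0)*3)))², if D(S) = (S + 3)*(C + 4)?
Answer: 9604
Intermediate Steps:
x(F, J) = F²
D(S) = 21 + 7*S (D(S) = (S + 3)*(3 + 4) = (3 + S)*7 = 21 + 7*S)
((D(-8) + 71) + ((18 - 8) + (4 + x(-4, 0)*3)))² = (((21 + 7*(-8)) + 71) + ((18 - 8) + (4 + (-4)²*3)))² = (((21 - 56) + 71) + (10 + (4 + 16*3)))² = ((-35 + 71) + (10 + (4 + 48)))² = (36 + (10 + 52))² = (36 + 62)² = 98² = 9604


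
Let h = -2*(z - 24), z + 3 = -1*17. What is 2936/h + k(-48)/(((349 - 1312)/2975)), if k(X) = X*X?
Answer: -8338331/1177 ≈ -7084.4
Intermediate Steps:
z = -20 (z = -3 - 1*17 = -3 - 17 = -20)
k(X) = X²
h = 88 (h = -2*(-20 - 24) = -2*(-44) = 88)
2936/h + k(-48)/(((349 - 1312)/2975)) = 2936/88 + (-48)²/(((349 - 1312)/2975)) = 2936*(1/88) + 2304/((-963*1/2975)) = 367/11 + 2304/(-963/2975) = 367/11 + 2304*(-2975/963) = 367/11 - 761600/107 = -8338331/1177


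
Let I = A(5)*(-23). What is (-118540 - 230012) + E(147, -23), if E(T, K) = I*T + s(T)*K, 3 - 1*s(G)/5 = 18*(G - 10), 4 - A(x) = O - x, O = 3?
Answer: -85593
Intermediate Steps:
A(x) = 1 + x (A(x) = 4 - (3 - x) = 4 + (-3 + x) = 1 + x)
s(G) = 915 - 90*G (s(G) = 15 - 90*(G - 10) = 15 - 90*(-10 + G) = 15 - 5*(-180 + 18*G) = 15 + (900 - 90*G) = 915 - 90*G)
I = -138 (I = (1 + 5)*(-23) = 6*(-23) = -138)
E(T, K) = -138*T + K*(915 - 90*T) (E(T, K) = -138*T + (915 - 90*T)*K = -138*T + K*(915 - 90*T))
(-118540 - 230012) + E(147, -23) = (-118540 - 230012) + (-138*147 + 915*(-23) - 90*(-23)*147) = -348552 + (-20286 - 21045 + 304290) = -348552 + 262959 = -85593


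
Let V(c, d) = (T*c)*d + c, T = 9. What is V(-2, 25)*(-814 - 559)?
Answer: 620596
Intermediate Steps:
V(c, d) = c + 9*c*d (V(c, d) = (9*c)*d + c = 9*c*d + c = c + 9*c*d)
V(-2, 25)*(-814 - 559) = (-2*(1 + 9*25))*(-814 - 559) = -2*(1 + 225)*(-1373) = -2*226*(-1373) = -452*(-1373) = 620596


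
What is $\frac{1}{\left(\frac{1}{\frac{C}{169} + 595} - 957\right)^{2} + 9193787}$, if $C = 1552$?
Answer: $\frac{10425839449}{105401408795716263} \approx 9.8916 \cdot 10^{-8}$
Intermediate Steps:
$\frac{1}{\left(\frac{1}{\frac{C}{169} + 595} - 957\right)^{2} + 9193787} = \frac{1}{\left(\frac{1}{\frac{1552}{169} + 595} - 957\right)^{2} + 9193787} = \frac{1}{\left(\frac{1}{\frac{102107}{169}} - 957\right)^{2} + 9193787} = \frac{1}{\left(\frac{169}{102107} - 957\right)^{2} + 9193787} = \frac{1}{\left(- \frac{97716230}{102107}\right)^{2} + 9193787} = \frac{1}{\frac{9548461605412900}{10425839449} + 9193787} = \frac{1}{\frac{105401408795716263}{10425839449}} = \frac{10425839449}{105401408795716263}$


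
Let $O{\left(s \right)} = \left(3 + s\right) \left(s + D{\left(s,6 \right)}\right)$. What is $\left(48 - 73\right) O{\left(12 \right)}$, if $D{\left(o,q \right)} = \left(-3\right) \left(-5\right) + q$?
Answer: $-12375$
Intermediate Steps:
$D{\left(o,q \right)} = 15 + q$
$O{\left(s \right)} = \left(3 + s\right) \left(21 + s\right)$ ($O{\left(s \right)} = \left(3 + s\right) \left(s + \left(15 + 6\right)\right) = \left(3 + s\right) \left(s + 21\right) = \left(3 + s\right) \left(21 + s\right)$)
$\left(48 - 73\right) O{\left(12 \right)} = \left(48 - 73\right) \left(63 + 12^{2} + 24 \cdot 12\right) = - 25 \left(63 + 144 + 288\right) = \left(-25\right) 495 = -12375$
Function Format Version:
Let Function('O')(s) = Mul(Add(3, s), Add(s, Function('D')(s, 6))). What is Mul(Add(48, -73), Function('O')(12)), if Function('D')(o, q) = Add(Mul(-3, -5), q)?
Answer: -12375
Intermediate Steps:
Function('D')(o, q) = Add(15, q)
Function('O')(s) = Mul(Add(3, s), Add(21, s)) (Function('O')(s) = Mul(Add(3, s), Add(s, Add(15, 6))) = Mul(Add(3, s), Add(s, 21)) = Mul(Add(3, s), Add(21, s)))
Mul(Add(48, -73), Function('O')(12)) = Mul(Add(48, -73), Add(63, Pow(12, 2), Mul(24, 12))) = Mul(-25, Add(63, 144, 288)) = Mul(-25, 495) = -12375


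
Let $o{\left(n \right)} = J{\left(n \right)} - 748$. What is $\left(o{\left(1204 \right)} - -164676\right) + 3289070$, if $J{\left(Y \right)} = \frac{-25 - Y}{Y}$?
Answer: $\frac{4157408363}{1204} \approx 3.453 \cdot 10^{6}$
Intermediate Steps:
$J{\left(Y \right)} = \frac{-25 - Y}{Y}$
$o{\left(n \right)} = -748 + \frac{-25 - n}{n}$ ($o{\left(n \right)} = \frac{-25 - n}{n} - 748 = -748 + \frac{-25 - n}{n}$)
$\left(o{\left(1204 \right)} - -164676\right) + 3289070 = \left(\left(-749 - \frac{25}{1204}\right) - -164676\right) + 3289070 = \left(\left(-749 - \frac{25}{1204}\right) + 164676\right) + 3289070 = \left(- \frac{901821}{1204} + 164676\right) + 3289070 = \frac{197368083}{1204} + 3289070 = \frac{4157408363}{1204}$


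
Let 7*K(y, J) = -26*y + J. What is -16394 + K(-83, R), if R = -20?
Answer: -112620/7 ≈ -16089.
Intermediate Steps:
K(y, J) = -26*y/7 + J/7 (K(y, J) = (-26*y + J)/7 = (J - 26*y)/7 = -26*y/7 + J/7)
-16394 + K(-83, R) = -16394 + (-26/7*(-83) + (⅐)*(-20)) = -16394 + (2158/7 - 20/7) = -16394 + 2138/7 = -112620/7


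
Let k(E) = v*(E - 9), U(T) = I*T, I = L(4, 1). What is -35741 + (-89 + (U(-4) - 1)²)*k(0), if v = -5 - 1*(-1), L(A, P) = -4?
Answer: -30845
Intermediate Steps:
v = -4 (v = -5 + 1 = -4)
I = -4
U(T) = -4*T
k(E) = 36 - 4*E (k(E) = -4*(E - 9) = -4*(-9 + E) = 36 - 4*E)
-35741 + (-89 + (U(-4) - 1)²)*k(0) = -35741 + (-89 + (-4*(-4) - 1)²)*(36 - 4*0) = -35741 + (-89 + (16 - 1)²)*(36 + 0) = -35741 + (-89 + 15²)*36 = -35741 + (-89 + 225)*36 = -35741 + 136*36 = -35741 + 4896 = -30845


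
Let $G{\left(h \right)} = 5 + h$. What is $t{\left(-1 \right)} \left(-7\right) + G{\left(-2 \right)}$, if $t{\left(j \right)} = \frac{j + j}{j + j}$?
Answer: $-4$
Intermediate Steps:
$t{\left(j \right)} = 1$ ($t{\left(j \right)} = \frac{2 j}{2 j} = 2 j \frac{1}{2 j} = 1$)
$t{\left(-1 \right)} \left(-7\right) + G{\left(-2 \right)} = 1 \left(-7\right) + \left(5 - 2\right) = -7 + 3 = -4$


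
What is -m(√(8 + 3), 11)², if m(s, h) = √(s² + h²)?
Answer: -132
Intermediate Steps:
m(s, h) = √(h² + s²)
-m(√(8 + 3), 11)² = -(√(11² + (√(8 + 3))²))² = -(√(121 + (√11)²))² = -(√(121 + 11))² = -(√132)² = -(2*√33)² = -1*132 = -132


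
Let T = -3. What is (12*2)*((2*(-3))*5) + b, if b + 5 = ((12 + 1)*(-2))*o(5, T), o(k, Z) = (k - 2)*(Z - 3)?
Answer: -257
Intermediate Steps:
o(k, Z) = (-3 + Z)*(-2 + k) (o(k, Z) = (-2 + k)*(-3 + Z) = (-3 + Z)*(-2 + k))
b = 463 (b = -5 + ((12 + 1)*(-2))*(6 - 3*5 - 2*(-3) - 3*5) = -5 + (13*(-2))*(6 - 15 + 6 - 15) = -5 - 26*(-18) = -5 + 468 = 463)
(12*2)*((2*(-3))*5) + b = (12*2)*((2*(-3))*5) + 463 = 24*(-6*5) + 463 = 24*(-30) + 463 = -720 + 463 = -257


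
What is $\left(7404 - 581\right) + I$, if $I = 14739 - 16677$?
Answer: $4885$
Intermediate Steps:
$I = -1938$ ($I = 14739 - 16677 = -1938$)
$\left(7404 - 581\right) + I = \left(7404 - 581\right) - 1938 = 6823 - 1938 = 4885$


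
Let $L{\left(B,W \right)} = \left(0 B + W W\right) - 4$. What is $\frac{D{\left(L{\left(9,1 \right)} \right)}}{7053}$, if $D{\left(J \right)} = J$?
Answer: $- \frac{1}{2351} \approx -0.00042535$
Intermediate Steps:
$L{\left(B,W \right)} = -4 + W^{2}$ ($L{\left(B,W \right)} = \left(0 + W^{2}\right) - 4 = W^{2} - 4 = -4 + W^{2}$)
$\frac{D{\left(L{\left(9,1 \right)} \right)}}{7053} = \frac{-4 + 1^{2}}{7053} = \left(-4 + 1\right) \frac{1}{7053} = \left(-3\right) \frac{1}{7053} = - \frac{1}{2351}$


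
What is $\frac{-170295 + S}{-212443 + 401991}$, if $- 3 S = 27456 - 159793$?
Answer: $- \frac{94637}{142161} \approx -0.6657$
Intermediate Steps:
$S = \frac{132337}{3}$ ($S = - \frac{27456 - 159793}{3} = \left(- \frac{1}{3}\right) \left(-132337\right) = \frac{132337}{3} \approx 44112.0$)
$\frac{-170295 + S}{-212443 + 401991} = \frac{-170295 + \frac{132337}{3}}{-212443 + 401991} = - \frac{378548}{3 \cdot 189548} = \left(- \frac{378548}{3}\right) \frac{1}{189548} = - \frac{94637}{142161}$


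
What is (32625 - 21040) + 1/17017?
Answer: 197141946/17017 ≈ 11585.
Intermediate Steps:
(32625 - 21040) + 1/17017 = 11585 + 1/17017 = 197141946/17017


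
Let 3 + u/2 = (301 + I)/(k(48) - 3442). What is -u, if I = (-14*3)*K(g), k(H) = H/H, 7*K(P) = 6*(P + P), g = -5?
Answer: 21968/3441 ≈ 6.3842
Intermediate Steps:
K(P) = 12*P/7 (K(P) = (6*(P + P))/7 = (6*(2*P))/7 = (12*P)/7 = 12*P/7)
k(H) = 1
I = 360 (I = (-14*3)*((12/7)*(-5)) = -42*(-60/7) = 360)
u = -21968/3441 (u = -6 + 2*((301 + 360)/(1 - 3442)) = -6 + 2*(661/(-3441)) = -6 + 2*(661*(-1/3441)) = -6 + 2*(-661/3441) = -6 - 1322/3441 = -21968/3441 ≈ -6.3842)
-u = -1*(-21968/3441) = 21968/3441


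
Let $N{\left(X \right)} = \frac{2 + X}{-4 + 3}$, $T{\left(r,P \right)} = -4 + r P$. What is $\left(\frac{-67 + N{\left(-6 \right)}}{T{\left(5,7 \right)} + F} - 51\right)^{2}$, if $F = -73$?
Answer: $\frac{9801}{4} \approx 2450.3$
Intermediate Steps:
$T{\left(r,P \right)} = -4 + P r$
$N{\left(X \right)} = -2 - X$ ($N{\left(X \right)} = \frac{2 + X}{-1} = \left(2 + X\right) \left(-1\right) = -2 - X$)
$\left(\frac{-67 + N{\left(-6 \right)}}{T{\left(5,7 \right)} + F} - 51\right)^{2} = \left(\frac{-67 - -4}{\left(-4 + 7 \cdot 5\right) - 73} - 51\right)^{2} = \left(\frac{-67 + \left(-2 + 6\right)}{\left(-4 + 35\right) - 73} - 51\right)^{2} = \left(\frac{-67 + 4}{31 - 73} - 51\right)^{2} = \left(- \frac{63}{-42} - 51\right)^{2} = \left(\left(-63\right) \left(- \frac{1}{42}\right) - 51\right)^{2} = \left(\frac{3}{2} - 51\right)^{2} = \left(- \frac{99}{2}\right)^{2} = \frac{9801}{4}$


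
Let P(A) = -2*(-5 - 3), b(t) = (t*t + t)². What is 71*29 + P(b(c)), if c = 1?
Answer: 2075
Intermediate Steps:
b(t) = (t + t²)² (b(t) = (t² + t)² = (t + t²)²)
P(A) = 16 (P(A) = -2*(-8) = 16)
71*29 + P(b(c)) = 71*29 + 16 = 2059 + 16 = 2075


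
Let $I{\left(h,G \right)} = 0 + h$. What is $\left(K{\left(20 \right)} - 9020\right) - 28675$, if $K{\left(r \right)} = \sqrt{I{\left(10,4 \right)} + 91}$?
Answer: $-37695 + \sqrt{101} \approx -37685.0$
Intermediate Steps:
$I{\left(h,G \right)} = h$
$K{\left(r \right)} = \sqrt{101}$ ($K{\left(r \right)} = \sqrt{10 + 91} = \sqrt{101}$)
$\left(K{\left(20 \right)} - 9020\right) - 28675 = \left(\sqrt{101} - 9020\right) - 28675 = \left(-9020 + \sqrt{101}\right) - 28675 = -37695 + \sqrt{101}$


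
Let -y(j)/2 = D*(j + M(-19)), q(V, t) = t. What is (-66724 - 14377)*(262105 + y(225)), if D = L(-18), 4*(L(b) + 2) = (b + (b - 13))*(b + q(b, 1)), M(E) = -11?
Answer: -14097786830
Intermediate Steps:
L(b) = -2 + (1 + b)*(-13 + 2*b)/4 (L(b) = -2 + ((b + (b - 13))*(b + 1))/4 = -2 + ((b + (-13 + b))*(1 + b))/4 = -2 + ((-13 + 2*b)*(1 + b))/4 = -2 + ((1 + b)*(-13 + 2*b))/4 = -2 + (1 + b)*(-13 + 2*b)/4)
D = 825/4 (D = -21/4 + (½)*(-18)² - 11/4*(-18) = -21/4 + (½)*324 + 99/2 = -21/4 + 162 + 99/2 = 825/4 ≈ 206.25)
y(j) = 9075/2 - 825*j/2 (y(j) = -825*(j - 11)/2 = -825*(-11 + j)/2 = -2*(-9075/4 + 825*j/4) = 9075/2 - 825*j/2)
(-66724 - 14377)*(262105 + y(225)) = (-66724 - 14377)*(262105 + (9075/2 - 825/2*225)) = -81101*(262105 + (9075/2 - 185625/2)) = -81101*(262105 - 88275) = -81101*173830 = -14097786830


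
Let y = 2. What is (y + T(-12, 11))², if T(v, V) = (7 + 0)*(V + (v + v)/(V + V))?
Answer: 616225/121 ≈ 5092.8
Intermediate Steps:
T(v, V) = 7*V + 7*v/V (T(v, V) = 7*(V + (2*v)/((2*V))) = 7*(V + (2*v)*(1/(2*V))) = 7*(V + v/V) = 7*V + 7*v/V)
(y + T(-12, 11))² = (2 + (7*11 + 7*(-12)/11))² = (2 + (77 + 7*(-12)*(1/11)))² = (2 + (77 - 84/11))² = (2 + 763/11)² = (785/11)² = 616225/121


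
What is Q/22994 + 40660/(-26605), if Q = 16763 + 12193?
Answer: -16456166/61175537 ≈ -0.26900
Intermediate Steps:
Q = 28956
Q/22994 + 40660/(-26605) = 28956/22994 + 40660/(-26605) = 28956*(1/22994) + 40660*(-1/26605) = 14478/11497 - 8132/5321 = -16456166/61175537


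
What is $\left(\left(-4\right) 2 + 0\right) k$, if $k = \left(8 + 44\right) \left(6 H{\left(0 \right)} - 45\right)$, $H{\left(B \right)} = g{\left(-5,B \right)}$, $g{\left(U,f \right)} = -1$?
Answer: $21216$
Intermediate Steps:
$H{\left(B \right)} = -1$
$k = -2652$ ($k = \left(8 + 44\right) \left(6 \left(-1\right) - 45\right) = 52 \left(-6 - 45\right) = 52 \left(-51\right) = -2652$)
$\left(\left(-4\right) 2 + 0\right) k = \left(\left(-4\right) 2 + 0\right) \left(-2652\right) = \left(-8 + 0\right) \left(-2652\right) = \left(-8\right) \left(-2652\right) = 21216$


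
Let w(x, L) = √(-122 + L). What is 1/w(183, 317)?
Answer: √195/195 ≈ 0.071612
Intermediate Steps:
1/w(183, 317) = 1/(√(-122 + 317)) = 1/(√195) = √195/195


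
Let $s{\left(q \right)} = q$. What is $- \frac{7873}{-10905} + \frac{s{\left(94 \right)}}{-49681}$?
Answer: $\frac{390113443}{541771305} \approx 0.72007$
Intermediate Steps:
$- \frac{7873}{-10905} + \frac{s{\left(94 \right)}}{-49681} = - \frac{7873}{-10905} + \frac{94}{-49681} = \left(-7873\right) \left(- \frac{1}{10905}\right) + 94 \left(- \frac{1}{49681}\right) = \frac{7873}{10905} - \frac{94}{49681} = \frac{390113443}{541771305}$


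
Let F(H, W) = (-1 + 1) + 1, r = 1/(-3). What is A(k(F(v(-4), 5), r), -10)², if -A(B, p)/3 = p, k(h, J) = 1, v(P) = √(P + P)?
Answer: 900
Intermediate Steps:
v(P) = √2*√P (v(P) = √(2*P) = √2*√P)
r = -⅓ ≈ -0.33333
F(H, W) = 1 (F(H, W) = 0 + 1 = 1)
A(B, p) = -3*p
A(k(F(v(-4), 5), r), -10)² = (-3*(-10))² = 30² = 900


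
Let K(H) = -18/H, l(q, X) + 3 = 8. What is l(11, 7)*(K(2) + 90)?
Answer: 405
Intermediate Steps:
l(q, X) = 5 (l(q, X) = -3 + 8 = 5)
l(11, 7)*(K(2) + 90) = 5*(-18/2 + 90) = 5*(-18*½ + 90) = 5*(-9 + 90) = 5*81 = 405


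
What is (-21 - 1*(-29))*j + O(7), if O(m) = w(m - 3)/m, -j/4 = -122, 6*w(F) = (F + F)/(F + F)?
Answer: 163969/42 ≈ 3904.0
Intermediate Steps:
w(F) = ⅙ (w(F) = ((F + F)/(F + F))/6 = ((2*F)/((2*F)))/6 = ((2*F)*(1/(2*F)))/6 = (⅙)*1 = ⅙)
j = 488 (j = -4*(-122) = 488)
O(m) = 1/(6*m)
(-21 - 1*(-29))*j + O(7) = (-21 - 1*(-29))*488 + (⅙)/7 = (-21 + 29)*488 + (⅙)*(⅐) = 8*488 + 1/42 = 3904 + 1/42 = 163969/42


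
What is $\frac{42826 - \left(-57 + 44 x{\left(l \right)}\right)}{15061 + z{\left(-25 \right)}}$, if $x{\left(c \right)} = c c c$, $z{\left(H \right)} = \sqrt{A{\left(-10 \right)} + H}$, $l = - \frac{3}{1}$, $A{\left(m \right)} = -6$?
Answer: $\frac{663753331}{226833752} - \frac{44071 i \sqrt{31}}{226833752} \approx 2.9262 - 0.0010817 i$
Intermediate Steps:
$l = -3$ ($l = \left(-3\right) 1 = -3$)
$z{\left(H \right)} = \sqrt{-6 + H}$
$x{\left(c \right)} = c^{3}$ ($x{\left(c \right)} = c^{2} c = c^{3}$)
$\frac{42826 - \left(-57 + 44 x{\left(l \right)}\right)}{15061 + z{\left(-25 \right)}} = \frac{42826 - \left(-57 + 44 \left(-3\right)^{3}\right)}{15061 + \sqrt{-6 - 25}} = \frac{42826 + \left(57 - -1188\right)}{15061 + \sqrt{-31}} = \frac{42826 + \left(57 + 1188\right)}{15061 + i \sqrt{31}} = \frac{42826 + 1245}{15061 + i \sqrt{31}} = \frac{44071}{15061 + i \sqrt{31}}$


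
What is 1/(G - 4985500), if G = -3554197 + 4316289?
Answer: -1/4223408 ≈ -2.3678e-7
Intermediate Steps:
G = 762092
1/(G - 4985500) = 1/(762092 - 4985500) = 1/(-4223408) = -1/4223408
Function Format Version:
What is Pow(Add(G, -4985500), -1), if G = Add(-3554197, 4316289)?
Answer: Rational(-1, 4223408) ≈ -2.3678e-7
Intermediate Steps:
G = 762092
Pow(Add(G, -4985500), -1) = Pow(Add(762092, -4985500), -1) = Pow(-4223408, -1) = Rational(-1, 4223408)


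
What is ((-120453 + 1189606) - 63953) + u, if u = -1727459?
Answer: -722259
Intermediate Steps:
((-120453 + 1189606) - 63953) + u = ((-120453 + 1189606) - 63953) - 1727459 = (1069153 - 63953) - 1727459 = 1005200 - 1727459 = -722259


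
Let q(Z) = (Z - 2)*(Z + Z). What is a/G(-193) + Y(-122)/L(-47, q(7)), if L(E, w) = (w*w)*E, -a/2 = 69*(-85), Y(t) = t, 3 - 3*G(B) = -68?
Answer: 4052132831/8175650 ≈ 495.63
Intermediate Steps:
G(B) = 71/3 (G(B) = 1 - ⅓*(-68) = 1 + 68/3 = 71/3)
q(Z) = 2*Z*(-2 + Z) (q(Z) = (-2 + Z)*(2*Z) = 2*Z*(-2 + Z))
a = 11730 (a = -138*(-85) = -2*(-5865) = 11730)
L(E, w) = E*w² (L(E, w) = w²*E = E*w²)
a/G(-193) + Y(-122)/L(-47, q(7)) = 11730/(71/3) - 122*(-1/(9212*(-2 + 7)²)) = 11730*(3/71) - 122/((-47*(2*7*5)²)) = 35190/71 - 122/((-47*70²)) = 35190/71 - 122/((-47*4900)) = 35190/71 - 122/(-230300) = 35190/71 - 122*(-1/230300) = 35190/71 + 61/115150 = 4052132831/8175650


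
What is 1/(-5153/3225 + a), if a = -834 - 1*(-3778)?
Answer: 3225/9489247 ≈ 0.00033986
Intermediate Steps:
a = 2944 (a = -834 + 3778 = 2944)
1/(-5153/3225 + a) = 1/(-5153/3225 + 2944) = 1/(9489247/3225) = 3225/9489247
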